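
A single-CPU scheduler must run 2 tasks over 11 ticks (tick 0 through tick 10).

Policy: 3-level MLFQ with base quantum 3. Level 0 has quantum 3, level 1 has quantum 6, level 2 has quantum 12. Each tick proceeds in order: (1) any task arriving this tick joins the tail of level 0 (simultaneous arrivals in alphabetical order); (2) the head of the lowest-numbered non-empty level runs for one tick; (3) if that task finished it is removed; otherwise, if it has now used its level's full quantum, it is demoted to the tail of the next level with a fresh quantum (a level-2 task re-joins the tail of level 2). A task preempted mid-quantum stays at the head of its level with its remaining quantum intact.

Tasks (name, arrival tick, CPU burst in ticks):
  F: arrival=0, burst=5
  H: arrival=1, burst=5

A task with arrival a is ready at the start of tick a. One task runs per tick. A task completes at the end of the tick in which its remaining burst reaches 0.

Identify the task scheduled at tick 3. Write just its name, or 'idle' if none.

t=0: L0/L1/L2 = F/-/- → run F
t=1: L0/L1/L2 = FH/-/- → run F
t=2: L0/L1/L2 = FH/-/- → run F
t=3: L0/L1/L2 = H/F/- → run H
t=4: L0/L1/L2 = H/F/- → run H
t=5: L0/L1/L2 = H/F/- → run H
t=6: L0/L1/L2 = -/FH/- → run F
t=7: L0/L1/L2 = -/FH/- → run F
t=8: L0/L1/L2 = -/H/- → run H
t=9: L0/L1/L2 = -/H/- → run H
t=10: (idle)

running at tick 3 = H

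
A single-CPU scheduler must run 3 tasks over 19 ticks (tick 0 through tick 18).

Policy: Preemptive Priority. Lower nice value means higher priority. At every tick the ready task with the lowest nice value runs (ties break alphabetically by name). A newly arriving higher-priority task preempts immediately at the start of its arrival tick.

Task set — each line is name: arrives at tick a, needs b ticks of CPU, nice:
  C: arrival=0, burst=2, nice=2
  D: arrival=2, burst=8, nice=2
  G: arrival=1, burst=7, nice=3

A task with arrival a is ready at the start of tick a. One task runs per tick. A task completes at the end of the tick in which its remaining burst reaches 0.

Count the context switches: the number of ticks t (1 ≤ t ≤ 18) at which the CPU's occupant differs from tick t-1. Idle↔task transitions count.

t=0: ready={C} → run C
t=1: ready={C,G} → run C
t=2: ready={D,G} → run D
t=3: ready={D,G} → run D
t=4: ready={D,G} → run D
t=5: ready={D,G} → run D
t=6: ready={D,G} → run D
t=7: ready={D,G} → run D
t=8: ready={D,G} → run D
t=9: ready={D,G} → run D
t=10: ready={G} → run G
t=11: ready={G} → run G
t=12: ready={G} → run G
t=13: ready={G} → run G
t=14: ready={G} → run G
t=15: ready={G} → run G
t=16: ready={G} → run G
t=17: (idle)
t=18: (idle)

context switches = 3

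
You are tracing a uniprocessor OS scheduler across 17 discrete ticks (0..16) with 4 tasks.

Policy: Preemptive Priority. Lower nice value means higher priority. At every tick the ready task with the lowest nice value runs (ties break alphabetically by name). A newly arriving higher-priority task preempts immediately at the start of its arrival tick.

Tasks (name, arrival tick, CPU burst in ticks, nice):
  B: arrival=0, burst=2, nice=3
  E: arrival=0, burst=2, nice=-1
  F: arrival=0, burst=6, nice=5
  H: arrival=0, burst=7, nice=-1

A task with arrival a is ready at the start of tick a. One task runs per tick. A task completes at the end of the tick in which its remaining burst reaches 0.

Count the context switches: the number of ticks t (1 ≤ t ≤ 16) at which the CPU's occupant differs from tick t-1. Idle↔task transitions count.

t=0: ready={B,E,F,H} → run E
t=1: ready={B,E,F,H} → run E
t=2: ready={B,F,H} → run H
t=3: ready={B,F,H} → run H
t=4: ready={B,F,H} → run H
t=5: ready={B,F,H} → run H
t=6: ready={B,F,H} → run H
t=7: ready={B,F,H} → run H
t=8: ready={B,F,H} → run H
t=9: ready={B,F} → run B
t=10: ready={B,F} → run B
t=11: ready={F} → run F
t=12: ready={F} → run F
t=13: ready={F} → run F
t=14: ready={F} → run F
t=15: ready={F} → run F
t=16: ready={F} → run F

context switches = 3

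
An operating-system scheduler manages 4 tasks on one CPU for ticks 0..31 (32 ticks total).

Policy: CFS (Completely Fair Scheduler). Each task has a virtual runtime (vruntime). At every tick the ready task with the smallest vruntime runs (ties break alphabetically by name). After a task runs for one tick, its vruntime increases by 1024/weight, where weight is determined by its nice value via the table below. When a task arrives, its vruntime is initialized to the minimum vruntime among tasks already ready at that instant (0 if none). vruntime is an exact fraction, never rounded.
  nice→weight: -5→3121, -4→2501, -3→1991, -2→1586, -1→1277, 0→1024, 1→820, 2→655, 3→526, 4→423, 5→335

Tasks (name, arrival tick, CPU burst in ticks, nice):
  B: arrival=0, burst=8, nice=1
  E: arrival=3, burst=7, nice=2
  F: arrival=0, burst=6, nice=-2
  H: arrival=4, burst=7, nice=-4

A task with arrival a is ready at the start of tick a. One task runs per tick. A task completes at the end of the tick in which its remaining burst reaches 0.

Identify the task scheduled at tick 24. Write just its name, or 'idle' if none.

running at tick 24 = E

t=0: vr[B=0 F=0] → run B
t=1: vr[B=256/205 F=0] → run F
t=2: vr[B=256/205 F=512/793] → run F
t=3: vr[B=256/205 E=256/205 F=1024/793] → run B
t=4: vr[B=512/205 E=256/205 F=1024/793 H=256/205] → run E
t=5: vr[B=512/205 E=15104/5371 F=1024/793 H=256/205] → run H
t=6: vr[B=512/205 E=15104/5371 F=1024/793 H=20736/12505] → run F
t=7: vr[B=512/205 E=15104/5371 F=1536/793 H=20736/12505] → run H
t=8: vr[B=512/205 E=15104/5371 F=1536/793 H=25856/12505] → run F
t=9: vr[B=512/205 E=15104/5371 F=2048/793 H=25856/12505] → run H
t=10: vr[B=512/205 E=15104/5371 F=2048/793 H=30976/12505] → run H
t=11: vr[B=512/205 E=15104/5371 F=2048/793 H=36096/12505] → run B
t=12: vr[B=768/205 E=15104/5371 F=2048/793 H=36096/12505] → run F
t=13: vr[B=768/205 E=15104/5371 F=2560/793 H=36096/12505] → run E
t=14: vr[B=768/205 E=117504/26855 F=2560/793 H=36096/12505] → run H
t=15: vr[B=768/205 E=117504/26855 F=2560/793 H=41216/12505] → run F
t=16: vr[B=768/205 E=117504/26855 H=41216/12505] → run H
t=17: vr[B=768/205 E=117504/26855 H=46336/12505] → run H
t=18: vr[B=768/205 E=117504/26855] → run B
t=19: vr[B=1024/205 E=117504/26855] → run E
t=20: vr[B=1024/205 E=159488/26855] → run B
t=21: vr[B=256/41 E=159488/26855] → run E
t=22: vr[B=256/41 E=201472/26855] → run B
t=23: vr[B=1536/205 E=201472/26855] → run B
t=24: vr[B=1792/205 E=201472/26855] → run E
t=25: vr[B=1792/205 E=243456/26855] → run B
t=26: vr[E=243456/26855] → run E
t=27: vr[E=57088/5371] → run E
t=28: (idle)
t=29: (idle)
t=30: (idle)
t=31: (idle)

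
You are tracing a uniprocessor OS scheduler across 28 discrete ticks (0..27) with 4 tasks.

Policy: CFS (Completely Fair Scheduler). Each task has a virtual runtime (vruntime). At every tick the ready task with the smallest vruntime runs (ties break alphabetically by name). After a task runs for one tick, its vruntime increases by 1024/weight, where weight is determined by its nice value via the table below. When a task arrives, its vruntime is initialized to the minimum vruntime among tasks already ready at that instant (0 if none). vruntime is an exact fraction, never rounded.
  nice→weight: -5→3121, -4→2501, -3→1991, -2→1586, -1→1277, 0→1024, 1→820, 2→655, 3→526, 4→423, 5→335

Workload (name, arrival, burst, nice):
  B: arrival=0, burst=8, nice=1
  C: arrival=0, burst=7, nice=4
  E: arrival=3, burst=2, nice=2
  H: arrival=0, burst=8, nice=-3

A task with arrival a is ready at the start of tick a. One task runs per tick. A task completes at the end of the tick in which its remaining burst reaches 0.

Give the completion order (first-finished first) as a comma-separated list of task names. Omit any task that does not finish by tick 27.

t=0: vr[B=0 C=0 H=0] → run B
t=1: vr[B=256/205 C=0 H=0] → run C
t=2: vr[B=256/205 C=1024/423 H=0] → run H
t=3: vr[B=256/205 C=1024/423 E=1024/1991 H=1024/1991] → run E
t=4: vr[B=256/205 C=1024/423 E=2709504/1304105 H=1024/1991] → run H
t=5: vr[B=256/205 C=1024/423 E=2709504/1304105 H=2048/1991] → run H
t=6: vr[B=256/205 C=1024/423 E=2709504/1304105 H=3072/1991] → run B
t=7: vr[B=512/205 C=1024/423 E=2709504/1304105 H=3072/1991] → run H
t=8: vr[B=512/205 C=1024/423 E=2709504/1304105 H=4096/1991] → run H
t=9: vr[B=512/205 C=1024/423 E=2709504/1304105 H=5120/1991] → run E
t=10: vr[B=512/205 C=1024/423 H=5120/1991] → run C
t=11: vr[B=512/205 C=2048/423 H=5120/1991] → run B
t=12: vr[B=768/205 C=2048/423 H=5120/1991] → run H
t=13: vr[B=768/205 C=2048/423 H=6144/1991] → run H
t=14: vr[B=768/205 C=2048/423 H=7168/1991] → run H
t=15: vr[B=768/205 C=2048/423] → run B
t=16: vr[B=1024/205 C=2048/423] → run C
t=17: vr[B=1024/205 C=1024/141] → run B
t=18: vr[B=256/41 C=1024/141] → run B
t=19: vr[B=1536/205 C=1024/141] → run C
t=20: vr[B=1536/205 C=4096/423] → run B
t=21: vr[B=1792/205 C=4096/423] → run B
t=22: vr[C=4096/423] → run C
t=23: vr[C=5120/423] → run C
t=24: vr[C=2048/141] → run C
t=25: (idle)
t=26: (idle)
t=27: (idle)

completion order = E, H, B, C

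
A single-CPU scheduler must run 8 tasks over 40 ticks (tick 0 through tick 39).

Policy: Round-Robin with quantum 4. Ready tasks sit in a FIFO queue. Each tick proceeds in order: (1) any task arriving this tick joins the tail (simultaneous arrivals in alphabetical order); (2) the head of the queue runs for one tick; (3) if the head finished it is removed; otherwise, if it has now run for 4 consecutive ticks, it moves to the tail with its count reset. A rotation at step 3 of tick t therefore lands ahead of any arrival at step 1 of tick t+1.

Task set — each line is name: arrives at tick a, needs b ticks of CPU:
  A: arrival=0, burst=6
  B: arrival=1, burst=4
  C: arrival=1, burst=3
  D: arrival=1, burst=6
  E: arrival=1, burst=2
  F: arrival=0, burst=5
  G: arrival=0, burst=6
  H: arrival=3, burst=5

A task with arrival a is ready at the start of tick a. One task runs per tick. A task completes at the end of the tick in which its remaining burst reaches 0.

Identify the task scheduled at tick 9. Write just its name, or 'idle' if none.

running at tick 9 = G

t=0: queue=[A,F,G] q_used=0 → run A
t=1: queue=[A,F,G,B,C,D,E] q_used=1 → run A
t=2: queue=[A,F,G,B,C,D,E] q_used=2 → run A
t=3: queue=[A,F,G,B,C,D,E,H] q_used=3 → run A
t=4: queue=[F,G,B,C,D,E,H,A] q_used=0 → run F
t=5: queue=[F,G,B,C,D,E,H,A] q_used=1 → run F
t=6: queue=[F,G,B,C,D,E,H,A] q_used=2 → run F
t=7: queue=[F,G,B,C,D,E,H,A] q_used=3 → run F
t=8: queue=[G,B,C,D,E,H,A,F] q_used=0 → run G
t=9: queue=[G,B,C,D,E,H,A,F] q_used=1 → run G
t=10: queue=[G,B,C,D,E,H,A,F] q_used=2 → run G
t=11: queue=[G,B,C,D,E,H,A,F] q_used=3 → run G
t=12: queue=[B,C,D,E,H,A,F,G] q_used=0 → run B
t=13: queue=[B,C,D,E,H,A,F,G] q_used=1 → run B
t=14: queue=[B,C,D,E,H,A,F,G] q_used=2 → run B
t=15: queue=[B,C,D,E,H,A,F,G] q_used=3 → run B
t=16: queue=[C,D,E,H,A,F,G] q_used=0 → run C
t=17: queue=[C,D,E,H,A,F,G] q_used=1 → run C
t=18: queue=[C,D,E,H,A,F,G] q_used=2 → run C
t=19: queue=[D,E,H,A,F,G] q_used=0 → run D
t=20: queue=[D,E,H,A,F,G] q_used=1 → run D
t=21: queue=[D,E,H,A,F,G] q_used=2 → run D
t=22: queue=[D,E,H,A,F,G] q_used=3 → run D
t=23: queue=[E,H,A,F,G,D] q_used=0 → run E
t=24: queue=[E,H,A,F,G,D] q_used=1 → run E
t=25: queue=[H,A,F,G,D] q_used=0 → run H
t=26: queue=[H,A,F,G,D] q_used=1 → run H
t=27: queue=[H,A,F,G,D] q_used=2 → run H
t=28: queue=[H,A,F,G,D] q_used=3 → run H
t=29: queue=[A,F,G,D,H] q_used=0 → run A
t=30: queue=[A,F,G,D,H] q_used=1 → run A
t=31: queue=[F,G,D,H] q_used=0 → run F
t=32: queue=[G,D,H] q_used=0 → run G
t=33: queue=[G,D,H] q_used=1 → run G
t=34: queue=[D,H] q_used=0 → run D
t=35: queue=[D,H] q_used=1 → run D
t=36: queue=[H] q_used=0 → run H
t=37: (idle)
t=38: (idle)
t=39: (idle)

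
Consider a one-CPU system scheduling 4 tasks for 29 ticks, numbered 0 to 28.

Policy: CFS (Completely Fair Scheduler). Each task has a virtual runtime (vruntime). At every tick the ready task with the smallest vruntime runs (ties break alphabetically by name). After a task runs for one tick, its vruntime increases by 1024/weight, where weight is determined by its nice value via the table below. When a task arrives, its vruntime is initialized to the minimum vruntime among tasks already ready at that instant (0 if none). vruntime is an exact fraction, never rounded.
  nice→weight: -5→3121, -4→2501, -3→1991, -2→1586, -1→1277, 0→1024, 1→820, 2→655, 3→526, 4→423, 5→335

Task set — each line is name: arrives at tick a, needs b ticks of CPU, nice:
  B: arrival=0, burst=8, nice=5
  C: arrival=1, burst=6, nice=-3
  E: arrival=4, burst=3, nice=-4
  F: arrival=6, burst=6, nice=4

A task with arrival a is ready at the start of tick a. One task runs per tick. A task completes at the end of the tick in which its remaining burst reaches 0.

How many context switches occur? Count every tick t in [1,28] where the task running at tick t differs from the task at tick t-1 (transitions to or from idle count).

t=0: vr[B=0] → run B
t=1: vr[B=1024/335 C=1024/335] → run B
t=2: vr[B=2048/335 C=1024/335] → run C
t=3: vr[B=2048/335 C=2381824/666985] → run C
t=4: vr[B=2048/335 C=2724864/666985 E=2724864/666985] → run C
t=5: vr[B=2048/335 C=3067904/666985 E=2724864/666985] → run E
t=6: vr[B=2048/335 C=3067904/666985 E=7497877504/1668129485 F=7497877504/1668129485] → run E
t=7: vr[B=2048/335 C=3067904/666985 E=8180870144/1668129485 F=7497877504/1668129485] → run F
t=8: vr[B=2048/335 C=3067904/666985 E=8180870144/1668129485 F=4879766776832/705618772155] → run C
t=9: vr[B=2048/335 C=3410944/666985 E=8180870144/1668129485 F=4879766776832/705618772155] → run E
t=10: vr[B=2048/335 C=3410944/666985 F=4879766776832/705618772155] → run C
t=11: vr[B=2048/335 C=3753984/666985 F=4879766776832/705618772155] → run C
t=12: vr[B=2048/335 F=4879766776832/705618772155] → run B
t=13: vr[B=3072/335 F=4879766776832/705618772155] → run F
t=14: vr[B=3072/335 F=6587931369472/705618772155] → run B
t=15: vr[B=4096/335 F=6587931369472/705618772155] → run F
t=16: vr[B=4096/335 F=2765365320704/235206257385] → run F
t=17: vr[B=4096/335 F=10004260554752/705618772155] → run B
t=18: vr[B=1024/67 F=10004260554752/705618772155] → run F
t=19: vr[B=1024/67 F=11712425147392/705618772155] → run B
t=20: vr[B=6144/335 F=11712425147392/705618772155] → run F
t=21: vr[B=6144/335] → run B
t=22: vr[B=7168/335] → run B
t=23: (idle)
t=24: (idle)
t=25: (idle)
t=26: (idle)
t=27: (idle)
t=28: (idle)

context switches = 16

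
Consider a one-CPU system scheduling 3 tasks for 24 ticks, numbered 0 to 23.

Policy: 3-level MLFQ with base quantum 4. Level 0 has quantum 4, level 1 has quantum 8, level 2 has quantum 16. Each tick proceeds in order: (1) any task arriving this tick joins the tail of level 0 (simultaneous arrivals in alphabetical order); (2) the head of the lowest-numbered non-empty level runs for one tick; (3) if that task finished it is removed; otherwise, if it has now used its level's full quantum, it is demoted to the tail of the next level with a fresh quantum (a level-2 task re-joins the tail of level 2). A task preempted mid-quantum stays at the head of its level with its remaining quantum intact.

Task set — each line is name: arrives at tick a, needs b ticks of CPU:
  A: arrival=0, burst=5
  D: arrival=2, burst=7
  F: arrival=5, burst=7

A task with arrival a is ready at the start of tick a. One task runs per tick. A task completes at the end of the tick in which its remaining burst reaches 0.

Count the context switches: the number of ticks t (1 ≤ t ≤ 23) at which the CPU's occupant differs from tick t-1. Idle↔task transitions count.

context switches = 6

t=0: L0/L1/L2 = A/-/- → run A
t=1: L0/L1/L2 = A/-/- → run A
t=2: L0/L1/L2 = AD/-/- → run A
t=3: L0/L1/L2 = AD/-/- → run A
t=4: L0/L1/L2 = D/A/- → run D
t=5: L0/L1/L2 = DF/A/- → run D
t=6: L0/L1/L2 = DF/A/- → run D
t=7: L0/L1/L2 = DF/A/- → run D
t=8: L0/L1/L2 = F/AD/- → run F
t=9: L0/L1/L2 = F/AD/- → run F
t=10: L0/L1/L2 = F/AD/- → run F
t=11: L0/L1/L2 = F/AD/- → run F
t=12: L0/L1/L2 = -/ADF/- → run A
t=13: L0/L1/L2 = -/DF/- → run D
t=14: L0/L1/L2 = -/DF/- → run D
t=15: L0/L1/L2 = -/DF/- → run D
t=16: L0/L1/L2 = -/F/- → run F
t=17: L0/L1/L2 = -/F/- → run F
t=18: L0/L1/L2 = -/F/- → run F
t=19: (idle)
t=20: (idle)
t=21: (idle)
t=22: (idle)
t=23: (idle)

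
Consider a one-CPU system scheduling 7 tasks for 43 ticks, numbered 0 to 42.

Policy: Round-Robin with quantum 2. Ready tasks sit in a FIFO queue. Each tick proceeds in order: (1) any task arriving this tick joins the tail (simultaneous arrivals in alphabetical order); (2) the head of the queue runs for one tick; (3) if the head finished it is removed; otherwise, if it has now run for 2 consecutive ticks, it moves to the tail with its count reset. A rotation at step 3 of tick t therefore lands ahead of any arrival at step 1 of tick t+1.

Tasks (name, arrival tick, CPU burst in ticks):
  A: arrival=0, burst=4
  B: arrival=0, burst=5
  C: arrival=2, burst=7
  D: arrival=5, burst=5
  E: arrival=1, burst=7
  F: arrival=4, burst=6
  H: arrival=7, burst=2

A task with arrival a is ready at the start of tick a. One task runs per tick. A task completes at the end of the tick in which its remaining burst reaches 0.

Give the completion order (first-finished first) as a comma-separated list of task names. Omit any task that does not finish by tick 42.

completion order = A, H, B, F, D, E, C

t=0: queue=[A,B] q_used=0 → run A
t=1: queue=[A,B,E] q_used=1 → run A
t=2: queue=[B,E,A,C] q_used=0 → run B
t=3: queue=[B,E,A,C] q_used=1 → run B
t=4: queue=[E,A,C,B,F] q_used=0 → run E
t=5: queue=[E,A,C,B,F,D] q_used=1 → run E
t=6: queue=[A,C,B,F,D,E] q_used=0 → run A
t=7: queue=[A,C,B,F,D,E,H] q_used=1 → run A
t=8: queue=[C,B,F,D,E,H] q_used=0 → run C
t=9: queue=[C,B,F,D,E,H] q_used=1 → run C
t=10: queue=[B,F,D,E,H,C] q_used=0 → run B
t=11: queue=[B,F,D,E,H,C] q_used=1 → run B
t=12: queue=[F,D,E,H,C,B] q_used=0 → run F
t=13: queue=[F,D,E,H,C,B] q_used=1 → run F
t=14: queue=[D,E,H,C,B,F] q_used=0 → run D
t=15: queue=[D,E,H,C,B,F] q_used=1 → run D
t=16: queue=[E,H,C,B,F,D] q_used=0 → run E
t=17: queue=[E,H,C,B,F,D] q_used=1 → run E
t=18: queue=[H,C,B,F,D,E] q_used=0 → run H
t=19: queue=[H,C,B,F,D,E] q_used=1 → run H
t=20: queue=[C,B,F,D,E] q_used=0 → run C
t=21: queue=[C,B,F,D,E] q_used=1 → run C
t=22: queue=[B,F,D,E,C] q_used=0 → run B
t=23: queue=[F,D,E,C] q_used=0 → run F
t=24: queue=[F,D,E,C] q_used=1 → run F
t=25: queue=[D,E,C,F] q_used=0 → run D
t=26: queue=[D,E,C,F] q_used=1 → run D
t=27: queue=[E,C,F,D] q_used=0 → run E
t=28: queue=[E,C,F,D] q_used=1 → run E
t=29: queue=[C,F,D,E] q_used=0 → run C
t=30: queue=[C,F,D,E] q_used=1 → run C
t=31: queue=[F,D,E,C] q_used=0 → run F
t=32: queue=[F,D,E,C] q_used=1 → run F
t=33: queue=[D,E,C] q_used=0 → run D
t=34: queue=[E,C] q_used=0 → run E
t=35: queue=[C] q_used=0 → run C
t=36: (idle)
t=37: (idle)
t=38: (idle)
t=39: (idle)
t=40: (idle)
t=41: (idle)
t=42: (idle)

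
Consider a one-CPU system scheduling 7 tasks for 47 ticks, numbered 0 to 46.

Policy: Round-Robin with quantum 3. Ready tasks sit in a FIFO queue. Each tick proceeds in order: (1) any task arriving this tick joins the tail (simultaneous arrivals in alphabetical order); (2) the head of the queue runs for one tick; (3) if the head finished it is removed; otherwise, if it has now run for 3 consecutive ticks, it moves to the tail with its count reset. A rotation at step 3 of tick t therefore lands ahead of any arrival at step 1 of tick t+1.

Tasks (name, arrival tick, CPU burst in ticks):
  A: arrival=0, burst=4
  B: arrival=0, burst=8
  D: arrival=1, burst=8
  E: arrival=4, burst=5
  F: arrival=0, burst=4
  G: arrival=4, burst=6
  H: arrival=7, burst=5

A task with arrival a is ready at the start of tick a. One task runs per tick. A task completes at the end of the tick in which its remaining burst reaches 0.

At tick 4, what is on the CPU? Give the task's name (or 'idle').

running at tick 4 = B

t=0: queue=[A,B,F] q_used=0 → run A
t=1: queue=[A,B,F,D] q_used=1 → run A
t=2: queue=[A,B,F,D] q_used=2 → run A
t=3: queue=[B,F,D,A] q_used=0 → run B
t=4: queue=[B,F,D,A,E,G] q_used=1 → run B
t=5: queue=[B,F,D,A,E,G] q_used=2 → run B
t=6: queue=[F,D,A,E,G,B] q_used=0 → run F
t=7: queue=[F,D,A,E,G,B,H] q_used=1 → run F
t=8: queue=[F,D,A,E,G,B,H] q_used=2 → run F
t=9: queue=[D,A,E,G,B,H,F] q_used=0 → run D
t=10: queue=[D,A,E,G,B,H,F] q_used=1 → run D
t=11: queue=[D,A,E,G,B,H,F] q_used=2 → run D
t=12: queue=[A,E,G,B,H,F,D] q_used=0 → run A
t=13: queue=[E,G,B,H,F,D] q_used=0 → run E
t=14: queue=[E,G,B,H,F,D] q_used=1 → run E
t=15: queue=[E,G,B,H,F,D] q_used=2 → run E
t=16: queue=[G,B,H,F,D,E] q_used=0 → run G
t=17: queue=[G,B,H,F,D,E] q_used=1 → run G
t=18: queue=[G,B,H,F,D,E] q_used=2 → run G
t=19: queue=[B,H,F,D,E,G] q_used=0 → run B
t=20: queue=[B,H,F,D,E,G] q_used=1 → run B
t=21: queue=[B,H,F,D,E,G] q_used=2 → run B
t=22: queue=[H,F,D,E,G,B] q_used=0 → run H
t=23: queue=[H,F,D,E,G,B] q_used=1 → run H
t=24: queue=[H,F,D,E,G,B] q_used=2 → run H
t=25: queue=[F,D,E,G,B,H] q_used=0 → run F
t=26: queue=[D,E,G,B,H] q_used=0 → run D
t=27: queue=[D,E,G,B,H] q_used=1 → run D
t=28: queue=[D,E,G,B,H] q_used=2 → run D
t=29: queue=[E,G,B,H,D] q_used=0 → run E
t=30: queue=[E,G,B,H,D] q_used=1 → run E
t=31: queue=[G,B,H,D] q_used=0 → run G
t=32: queue=[G,B,H,D] q_used=1 → run G
t=33: queue=[G,B,H,D] q_used=2 → run G
t=34: queue=[B,H,D] q_used=0 → run B
t=35: queue=[B,H,D] q_used=1 → run B
t=36: queue=[H,D] q_used=0 → run H
t=37: queue=[H,D] q_used=1 → run H
t=38: queue=[D] q_used=0 → run D
t=39: queue=[D] q_used=1 → run D
t=40: (idle)
t=41: (idle)
t=42: (idle)
t=43: (idle)
t=44: (idle)
t=45: (idle)
t=46: (idle)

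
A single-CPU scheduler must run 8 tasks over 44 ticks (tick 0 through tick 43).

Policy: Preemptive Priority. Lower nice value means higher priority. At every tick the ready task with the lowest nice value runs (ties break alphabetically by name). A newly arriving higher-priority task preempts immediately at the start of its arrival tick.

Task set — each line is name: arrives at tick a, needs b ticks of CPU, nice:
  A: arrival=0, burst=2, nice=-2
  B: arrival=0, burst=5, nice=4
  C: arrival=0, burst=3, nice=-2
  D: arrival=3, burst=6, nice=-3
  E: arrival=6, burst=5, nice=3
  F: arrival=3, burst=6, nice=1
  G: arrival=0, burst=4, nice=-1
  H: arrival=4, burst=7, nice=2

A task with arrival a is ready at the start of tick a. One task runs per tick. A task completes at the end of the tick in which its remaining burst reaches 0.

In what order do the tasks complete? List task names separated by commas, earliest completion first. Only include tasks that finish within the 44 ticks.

completion order = A, D, C, G, F, H, E, B

t=0: ready={A,B,C,G} → run A
t=1: ready={A,B,C,G} → run A
t=2: ready={B,C,G} → run C
t=3: ready={B,C,D,F,G} → run D
t=4: ready={B,C,D,F,G,H} → run D
t=5: ready={B,C,D,F,G,H} → run D
t=6: ready={B,C,D,E,F,G,H} → run D
t=7: ready={B,C,D,E,F,G,H} → run D
t=8: ready={B,C,D,E,F,G,H} → run D
t=9: ready={B,C,E,F,G,H} → run C
t=10: ready={B,C,E,F,G,H} → run C
t=11: ready={B,E,F,G,H} → run G
t=12: ready={B,E,F,G,H} → run G
t=13: ready={B,E,F,G,H} → run G
t=14: ready={B,E,F,G,H} → run G
t=15: ready={B,E,F,H} → run F
t=16: ready={B,E,F,H} → run F
t=17: ready={B,E,F,H} → run F
t=18: ready={B,E,F,H} → run F
t=19: ready={B,E,F,H} → run F
t=20: ready={B,E,F,H} → run F
t=21: ready={B,E,H} → run H
t=22: ready={B,E,H} → run H
t=23: ready={B,E,H} → run H
t=24: ready={B,E,H} → run H
t=25: ready={B,E,H} → run H
t=26: ready={B,E,H} → run H
t=27: ready={B,E,H} → run H
t=28: ready={B,E} → run E
t=29: ready={B,E} → run E
t=30: ready={B,E} → run E
t=31: ready={B,E} → run E
t=32: ready={B,E} → run E
t=33: ready={B} → run B
t=34: ready={B} → run B
t=35: ready={B} → run B
t=36: ready={B} → run B
t=37: ready={B} → run B
t=38: (idle)
t=39: (idle)
t=40: (idle)
t=41: (idle)
t=42: (idle)
t=43: (idle)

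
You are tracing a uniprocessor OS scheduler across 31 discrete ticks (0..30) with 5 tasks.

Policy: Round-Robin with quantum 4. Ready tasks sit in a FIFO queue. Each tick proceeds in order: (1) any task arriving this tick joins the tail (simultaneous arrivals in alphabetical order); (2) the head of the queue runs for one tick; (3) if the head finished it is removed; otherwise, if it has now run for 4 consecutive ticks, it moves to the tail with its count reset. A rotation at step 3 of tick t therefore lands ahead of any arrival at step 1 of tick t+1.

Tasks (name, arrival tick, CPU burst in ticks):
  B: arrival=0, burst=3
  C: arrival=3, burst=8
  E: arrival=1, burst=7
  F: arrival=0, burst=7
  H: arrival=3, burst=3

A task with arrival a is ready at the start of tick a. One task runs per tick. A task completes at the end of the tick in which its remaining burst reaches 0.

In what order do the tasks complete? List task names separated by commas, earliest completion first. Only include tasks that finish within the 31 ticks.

t=0: queue=[B,F] q_used=0 → run B
t=1: queue=[B,F,E] q_used=1 → run B
t=2: queue=[B,F,E] q_used=2 → run B
t=3: queue=[F,E,C,H] q_used=0 → run F
t=4: queue=[F,E,C,H] q_used=1 → run F
t=5: queue=[F,E,C,H] q_used=2 → run F
t=6: queue=[F,E,C,H] q_used=3 → run F
t=7: queue=[E,C,H,F] q_used=0 → run E
t=8: queue=[E,C,H,F] q_used=1 → run E
t=9: queue=[E,C,H,F] q_used=2 → run E
t=10: queue=[E,C,H,F] q_used=3 → run E
t=11: queue=[C,H,F,E] q_used=0 → run C
t=12: queue=[C,H,F,E] q_used=1 → run C
t=13: queue=[C,H,F,E] q_used=2 → run C
t=14: queue=[C,H,F,E] q_used=3 → run C
t=15: queue=[H,F,E,C] q_used=0 → run H
t=16: queue=[H,F,E,C] q_used=1 → run H
t=17: queue=[H,F,E,C] q_used=2 → run H
t=18: queue=[F,E,C] q_used=0 → run F
t=19: queue=[F,E,C] q_used=1 → run F
t=20: queue=[F,E,C] q_used=2 → run F
t=21: queue=[E,C] q_used=0 → run E
t=22: queue=[E,C] q_used=1 → run E
t=23: queue=[E,C] q_used=2 → run E
t=24: queue=[C] q_used=0 → run C
t=25: queue=[C] q_used=1 → run C
t=26: queue=[C] q_used=2 → run C
t=27: queue=[C] q_used=3 → run C
t=28: (idle)
t=29: (idle)
t=30: (idle)

completion order = B, H, F, E, C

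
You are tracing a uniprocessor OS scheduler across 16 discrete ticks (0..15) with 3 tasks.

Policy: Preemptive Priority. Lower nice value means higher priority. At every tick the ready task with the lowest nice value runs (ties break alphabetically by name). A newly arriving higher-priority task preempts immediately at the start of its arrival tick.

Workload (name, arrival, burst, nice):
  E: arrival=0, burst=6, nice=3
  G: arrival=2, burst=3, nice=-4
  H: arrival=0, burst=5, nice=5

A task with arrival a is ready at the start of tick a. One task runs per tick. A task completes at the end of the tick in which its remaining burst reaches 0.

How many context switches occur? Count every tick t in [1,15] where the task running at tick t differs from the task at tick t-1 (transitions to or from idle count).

context switches = 4

t=0: ready={E,H} → run E
t=1: ready={E,H} → run E
t=2: ready={E,G,H} → run G
t=3: ready={E,G,H} → run G
t=4: ready={E,G,H} → run G
t=5: ready={E,H} → run E
t=6: ready={E,H} → run E
t=7: ready={E,H} → run E
t=8: ready={E,H} → run E
t=9: ready={H} → run H
t=10: ready={H} → run H
t=11: ready={H} → run H
t=12: ready={H} → run H
t=13: ready={H} → run H
t=14: (idle)
t=15: (idle)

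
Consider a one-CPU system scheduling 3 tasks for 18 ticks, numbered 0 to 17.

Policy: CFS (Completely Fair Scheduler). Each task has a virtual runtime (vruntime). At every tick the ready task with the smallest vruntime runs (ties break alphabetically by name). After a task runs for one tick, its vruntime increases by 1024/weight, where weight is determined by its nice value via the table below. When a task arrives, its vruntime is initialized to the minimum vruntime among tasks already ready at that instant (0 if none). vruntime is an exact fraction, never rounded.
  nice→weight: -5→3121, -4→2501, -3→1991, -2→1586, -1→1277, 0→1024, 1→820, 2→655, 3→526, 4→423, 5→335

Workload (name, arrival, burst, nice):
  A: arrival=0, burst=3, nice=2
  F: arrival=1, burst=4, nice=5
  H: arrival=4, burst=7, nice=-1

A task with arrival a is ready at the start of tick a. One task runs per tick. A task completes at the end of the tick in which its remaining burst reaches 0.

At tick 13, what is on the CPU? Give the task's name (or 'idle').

running at tick 13 = F

t=0: vr[A=0] → run A
t=1: vr[A=1024/655 F=1024/655] → run A
t=2: vr[A=2048/655 F=1024/655] → run F
t=3: vr[A=2048/655 F=202752/43885] → run A
t=4: vr[F=202752/43885 H=202752/43885] → run F
t=5: vr[F=336896/43885 H=202752/43885] → run H
t=6: vr[F=336896/43885 H=303852544/56041145] → run H
t=7: vr[F=336896/43885 H=348790784/56041145] → run H
t=8: vr[F=336896/43885 H=393729024/56041145] → run H
t=9: vr[F=336896/43885 H=438667264/56041145] → run F
t=10: vr[F=94208/8777 H=438667264/56041145] → run H
t=11: vr[F=94208/8777 H=483605504/56041145] → run H
t=12: vr[F=94208/8777 H=528543744/56041145] → run H
t=13: vr[F=94208/8777] → run F
t=14: (idle)
t=15: (idle)
t=16: (idle)
t=17: (idle)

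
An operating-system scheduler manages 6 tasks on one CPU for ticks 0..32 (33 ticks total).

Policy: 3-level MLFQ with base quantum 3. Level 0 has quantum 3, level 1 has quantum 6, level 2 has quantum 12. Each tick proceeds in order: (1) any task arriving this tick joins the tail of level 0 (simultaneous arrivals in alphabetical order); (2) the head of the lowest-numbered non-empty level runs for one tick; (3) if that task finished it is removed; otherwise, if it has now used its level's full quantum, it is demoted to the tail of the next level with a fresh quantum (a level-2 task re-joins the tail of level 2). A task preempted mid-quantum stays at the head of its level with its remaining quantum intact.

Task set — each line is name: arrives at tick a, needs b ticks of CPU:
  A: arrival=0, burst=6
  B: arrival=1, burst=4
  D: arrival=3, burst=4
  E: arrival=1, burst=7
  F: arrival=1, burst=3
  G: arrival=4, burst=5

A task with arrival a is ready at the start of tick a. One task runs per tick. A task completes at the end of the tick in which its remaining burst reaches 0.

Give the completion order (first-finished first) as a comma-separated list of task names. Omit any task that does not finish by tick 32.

t=0: L0/L1/L2 = A/-/- → run A
t=1: L0/L1/L2 = ABEF/-/- → run A
t=2: L0/L1/L2 = ABEF/-/- → run A
t=3: L0/L1/L2 = BEFD/A/- → run B
t=4: L0/L1/L2 = BEFDG/A/- → run B
t=5: L0/L1/L2 = BEFDG/A/- → run B
t=6: L0/L1/L2 = EFDG/AB/- → run E
t=7: L0/L1/L2 = EFDG/AB/- → run E
t=8: L0/L1/L2 = EFDG/AB/- → run E
t=9: L0/L1/L2 = FDG/ABE/- → run F
t=10: L0/L1/L2 = FDG/ABE/- → run F
t=11: L0/L1/L2 = FDG/ABE/- → run F
t=12: L0/L1/L2 = DG/ABE/- → run D
t=13: L0/L1/L2 = DG/ABE/- → run D
t=14: L0/L1/L2 = DG/ABE/- → run D
t=15: L0/L1/L2 = G/ABED/- → run G
t=16: L0/L1/L2 = G/ABED/- → run G
t=17: L0/L1/L2 = G/ABED/- → run G
t=18: L0/L1/L2 = -/ABEDG/- → run A
t=19: L0/L1/L2 = -/ABEDG/- → run A
t=20: L0/L1/L2 = -/ABEDG/- → run A
t=21: L0/L1/L2 = -/BEDG/- → run B
t=22: L0/L1/L2 = -/EDG/- → run E
t=23: L0/L1/L2 = -/EDG/- → run E
t=24: L0/L1/L2 = -/EDG/- → run E
t=25: L0/L1/L2 = -/EDG/- → run E
t=26: L0/L1/L2 = -/DG/- → run D
t=27: L0/L1/L2 = -/G/- → run G
t=28: L0/L1/L2 = -/G/- → run G
t=29: (idle)
t=30: (idle)
t=31: (idle)
t=32: (idle)

completion order = F, A, B, E, D, G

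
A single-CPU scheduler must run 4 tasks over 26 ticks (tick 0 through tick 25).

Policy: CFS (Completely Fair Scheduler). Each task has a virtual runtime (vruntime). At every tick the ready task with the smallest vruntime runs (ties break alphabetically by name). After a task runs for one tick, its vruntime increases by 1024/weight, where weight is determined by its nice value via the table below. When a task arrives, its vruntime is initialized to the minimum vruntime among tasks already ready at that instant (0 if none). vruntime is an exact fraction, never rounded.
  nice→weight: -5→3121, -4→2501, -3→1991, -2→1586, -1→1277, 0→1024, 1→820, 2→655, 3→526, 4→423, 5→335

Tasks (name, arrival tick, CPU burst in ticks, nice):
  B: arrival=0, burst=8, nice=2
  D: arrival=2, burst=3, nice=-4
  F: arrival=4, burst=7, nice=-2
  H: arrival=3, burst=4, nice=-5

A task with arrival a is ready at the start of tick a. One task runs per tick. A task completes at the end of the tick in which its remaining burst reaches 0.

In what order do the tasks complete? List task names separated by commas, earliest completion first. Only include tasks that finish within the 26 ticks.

t=0: vr[B=0] → run B
t=1: vr[B=1024/655] → run B
t=2: vr[B=2048/655 D=2048/655] → run B
t=3: vr[B=3072/655 D=2048/655 H=2048/655] → run D
t=4: vr[B=3072/655 D=5792768/1638155 F=2048/655 H=2048/655] → run F
t=5: vr[B=3072/655 D=5792768/1638155 F=1959424/519415 H=2048/655] → run H
t=6: vr[B=3072/655 D=5792768/1638155 F=1959424/519415 H=7062528/2044255] → run H
t=7: vr[B=3072/655 D=5792768/1638155 F=1959424/519415 H=7733248/2044255] → run D
t=8: vr[B=3072/655 D=6463488/1638155 F=1959424/519415 H=7733248/2044255] → run F
t=9: vr[B=3072/655 D=6463488/1638155 F=2294784/519415 H=7733248/2044255] → run H
t=10: vr[B=3072/655 D=6463488/1638155 F=2294784/519415 H=8403968/2044255] → run D
t=11: vr[B=3072/655 F=2294784/519415 H=8403968/2044255] → run H
t=12: vr[B=3072/655 F=2294784/519415] → run F
t=13: vr[B=3072/655 F=2630144/519415] → run B
t=14: vr[B=4096/655 F=2630144/519415] → run F
t=15: vr[B=4096/655 F=2965504/519415] → run F
t=16: vr[B=4096/655 F=3300864/519415] → run B
t=17: vr[B=1024/131 F=3300864/519415] → run F
t=18: vr[B=1024/131 F=3636224/519415] → run F
t=19: vr[B=1024/131] → run B
t=20: vr[B=6144/655] → run B
t=21: vr[B=7168/655] → run B
t=22: (idle)
t=23: (idle)
t=24: (idle)
t=25: (idle)

completion order = D, H, F, B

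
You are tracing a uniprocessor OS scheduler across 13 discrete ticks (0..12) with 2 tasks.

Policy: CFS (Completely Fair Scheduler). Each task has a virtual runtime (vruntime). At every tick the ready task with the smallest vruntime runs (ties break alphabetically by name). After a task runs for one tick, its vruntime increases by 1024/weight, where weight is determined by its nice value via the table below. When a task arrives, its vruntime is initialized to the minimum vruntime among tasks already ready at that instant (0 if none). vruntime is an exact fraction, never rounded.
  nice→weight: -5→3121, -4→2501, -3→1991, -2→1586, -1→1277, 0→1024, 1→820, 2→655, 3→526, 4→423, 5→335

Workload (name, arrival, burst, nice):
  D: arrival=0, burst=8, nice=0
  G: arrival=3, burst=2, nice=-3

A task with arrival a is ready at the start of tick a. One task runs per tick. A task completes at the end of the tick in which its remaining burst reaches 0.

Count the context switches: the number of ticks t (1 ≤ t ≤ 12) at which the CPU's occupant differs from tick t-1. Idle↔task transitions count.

context switches = 3

t=0: vr[D=0] → run D
t=1: vr[D=1] → run D
t=2: vr[D=2] → run D
t=3: vr[D=3 G=3] → run D
t=4: vr[D=4 G=3] → run G
t=5: vr[D=4 G=6997/1991] → run G
t=6: vr[D=4] → run D
t=7: vr[D=5] → run D
t=8: vr[D=6] → run D
t=9: vr[D=7] → run D
t=10: (idle)
t=11: (idle)
t=12: (idle)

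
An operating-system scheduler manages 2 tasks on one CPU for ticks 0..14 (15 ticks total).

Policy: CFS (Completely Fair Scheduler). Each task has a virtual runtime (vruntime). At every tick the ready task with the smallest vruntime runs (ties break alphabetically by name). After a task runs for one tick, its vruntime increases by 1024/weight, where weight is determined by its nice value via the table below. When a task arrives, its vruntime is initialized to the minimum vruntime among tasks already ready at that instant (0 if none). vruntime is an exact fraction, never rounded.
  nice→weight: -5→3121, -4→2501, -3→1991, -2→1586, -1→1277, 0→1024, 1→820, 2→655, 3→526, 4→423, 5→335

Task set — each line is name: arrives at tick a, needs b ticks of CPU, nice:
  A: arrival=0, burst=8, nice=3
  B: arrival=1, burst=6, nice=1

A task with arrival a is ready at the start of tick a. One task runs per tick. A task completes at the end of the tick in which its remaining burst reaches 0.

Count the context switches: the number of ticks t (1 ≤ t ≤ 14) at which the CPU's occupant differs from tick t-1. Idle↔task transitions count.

t=0: vr[A=0] → run A
t=1: vr[A=512/263 B=512/263] → run A
t=2: vr[A=1024/263 B=512/263] → run B
t=3: vr[A=1024/263 B=172288/53915] → run B
t=4: vr[A=1024/263 B=239616/53915] → run A
t=5: vr[A=1536/263 B=239616/53915] → run B
t=6: vr[A=1536/263 B=306944/53915] → run B
t=7: vr[A=1536/263 B=374272/53915] → run A
t=8: vr[A=2048/263 B=374272/53915] → run B
t=9: vr[A=2048/263 B=88320/10783] → run A
t=10: vr[A=2560/263 B=88320/10783] → run B
t=11: vr[A=2560/263] → run A
t=12: vr[A=3072/263] → run A
t=13: vr[A=3584/263] → run A
t=14: (idle)

context switches = 9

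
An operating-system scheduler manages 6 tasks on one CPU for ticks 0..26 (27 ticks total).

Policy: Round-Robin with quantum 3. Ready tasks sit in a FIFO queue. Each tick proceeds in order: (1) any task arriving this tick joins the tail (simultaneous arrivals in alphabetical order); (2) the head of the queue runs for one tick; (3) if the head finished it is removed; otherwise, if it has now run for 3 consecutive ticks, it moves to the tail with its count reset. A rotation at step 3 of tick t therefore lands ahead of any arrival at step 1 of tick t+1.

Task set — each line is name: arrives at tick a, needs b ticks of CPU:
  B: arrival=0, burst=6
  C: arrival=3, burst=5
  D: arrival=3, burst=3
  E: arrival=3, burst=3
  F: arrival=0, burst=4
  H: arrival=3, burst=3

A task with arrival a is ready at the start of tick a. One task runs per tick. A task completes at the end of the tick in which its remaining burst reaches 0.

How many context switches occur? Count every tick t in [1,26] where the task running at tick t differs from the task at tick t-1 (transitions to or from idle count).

context switches = 9

t=0: queue=[B,F] q_used=0 → run B
t=1: queue=[B,F] q_used=1 → run B
t=2: queue=[B,F] q_used=2 → run B
t=3: queue=[F,B,C,D,E,H] q_used=0 → run F
t=4: queue=[F,B,C,D,E,H] q_used=1 → run F
t=5: queue=[F,B,C,D,E,H] q_used=2 → run F
t=6: queue=[B,C,D,E,H,F] q_used=0 → run B
t=7: queue=[B,C,D,E,H,F] q_used=1 → run B
t=8: queue=[B,C,D,E,H,F] q_used=2 → run B
t=9: queue=[C,D,E,H,F] q_used=0 → run C
t=10: queue=[C,D,E,H,F] q_used=1 → run C
t=11: queue=[C,D,E,H,F] q_used=2 → run C
t=12: queue=[D,E,H,F,C] q_used=0 → run D
t=13: queue=[D,E,H,F,C] q_used=1 → run D
t=14: queue=[D,E,H,F,C] q_used=2 → run D
t=15: queue=[E,H,F,C] q_used=0 → run E
t=16: queue=[E,H,F,C] q_used=1 → run E
t=17: queue=[E,H,F,C] q_used=2 → run E
t=18: queue=[H,F,C] q_used=0 → run H
t=19: queue=[H,F,C] q_used=1 → run H
t=20: queue=[H,F,C] q_used=2 → run H
t=21: queue=[F,C] q_used=0 → run F
t=22: queue=[C] q_used=0 → run C
t=23: queue=[C] q_used=1 → run C
t=24: (idle)
t=25: (idle)
t=26: (idle)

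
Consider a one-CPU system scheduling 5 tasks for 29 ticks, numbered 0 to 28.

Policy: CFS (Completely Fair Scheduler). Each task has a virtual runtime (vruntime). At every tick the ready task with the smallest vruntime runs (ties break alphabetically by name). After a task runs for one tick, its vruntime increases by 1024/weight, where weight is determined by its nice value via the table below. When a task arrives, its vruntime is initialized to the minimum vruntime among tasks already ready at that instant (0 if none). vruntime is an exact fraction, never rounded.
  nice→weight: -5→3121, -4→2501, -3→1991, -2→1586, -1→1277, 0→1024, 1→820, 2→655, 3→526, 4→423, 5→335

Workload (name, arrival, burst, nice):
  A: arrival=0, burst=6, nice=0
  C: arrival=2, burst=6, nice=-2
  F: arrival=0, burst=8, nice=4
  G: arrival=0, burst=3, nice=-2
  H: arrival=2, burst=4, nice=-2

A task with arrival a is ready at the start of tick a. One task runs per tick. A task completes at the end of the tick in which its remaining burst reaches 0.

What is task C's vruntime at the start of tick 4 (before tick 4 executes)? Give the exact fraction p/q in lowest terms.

t=0: vr[A=0 F=0 G=0] → run A
t=1: vr[A=1 F=0 G=0] → run F
t=2: vr[A=1 C=0 F=1024/423 G=0 H=0] → run C
t=3: vr[A=1 C=512/793 F=1024/423 G=0 H=0] → run G
t=4: vr[A=1 C=512/793 F=1024/423 G=512/793 H=0] → run H
t=5: vr[A=1 C=512/793 F=1024/423 G=512/793 H=512/793] → run C
t=6: vr[A=1 C=1024/793 F=1024/423 G=512/793 H=512/793] → run G
t=7: vr[A=1 C=1024/793 F=1024/423 G=1024/793 H=512/793] → run H
t=8: vr[A=1 C=1024/793 F=1024/423 G=1024/793 H=1024/793] → run A
t=9: vr[A=2 C=1024/793 F=1024/423 G=1024/793 H=1024/793] → run C
t=10: vr[A=2 C=1536/793 F=1024/423 G=1024/793 H=1024/793] → run G
t=11: vr[A=2 C=1536/793 F=1024/423 H=1024/793] → run H
t=12: vr[A=2 C=1536/793 F=1024/423 H=1536/793] → run C
t=13: vr[A=2 C=2048/793 F=1024/423 H=1536/793] → run H
t=14: vr[A=2 C=2048/793 F=1024/423] → run A
t=15: vr[A=3 C=2048/793 F=1024/423] → run F
t=16: vr[A=3 C=2048/793 F=2048/423] → run C
t=17: vr[A=3 C=2560/793 F=2048/423] → run A
t=18: vr[A=4 C=2560/793 F=2048/423] → run C
t=19: vr[A=4 F=2048/423] → run A
t=20: vr[A=5 F=2048/423] → run F
t=21: vr[A=5 F=1024/141] → run A
t=22: vr[F=1024/141] → run F
t=23: vr[F=4096/423] → run F
t=24: vr[F=5120/423] → run F
t=25: vr[F=2048/141] → run F
t=26: vr[F=7168/423] → run F
t=27: (idle)
t=28: (idle)

vruntime(C, start of tick 4) = 512/793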